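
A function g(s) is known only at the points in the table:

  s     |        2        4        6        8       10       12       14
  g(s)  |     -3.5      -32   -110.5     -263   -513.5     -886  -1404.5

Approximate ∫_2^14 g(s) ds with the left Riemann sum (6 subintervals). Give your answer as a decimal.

-3617

Δs = 2.
Sum = 2·[(-3.5) + (-32) + (-110.5) + (-263) + (-513.5) + (-886)] = -3617.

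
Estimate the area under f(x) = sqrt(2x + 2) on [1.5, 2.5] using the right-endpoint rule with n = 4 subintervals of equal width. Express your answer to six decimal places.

Δx = (2.5 − 1.5)/4 = 0.25.
Right endpoints: 1.75, 2, 2.25, 2.5.
f(1.75) ≈ 2.345208, f(2) ≈ 2.449490, f(2.25) ≈ 2.549510, f(2.5) ≈ 2.645751.
Sum = Δx · [f(1.75) + f(2) + f(2.25) + f(2.5)].
Sum ≈ 2.497490.

2.497490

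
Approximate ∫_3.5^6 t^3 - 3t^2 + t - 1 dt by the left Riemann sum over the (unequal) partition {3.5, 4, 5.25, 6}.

77.76171875

Subinterval widths: 0.5, 1.25, 0.75.
Left endpoints: 3.5, 4, 5.25.
f(3.5) = 8.625, f(4) = 19, f(5.25) = 66.265625.
Sum = Σ Δt_i · f(t_i).
Sum = 77.76171875.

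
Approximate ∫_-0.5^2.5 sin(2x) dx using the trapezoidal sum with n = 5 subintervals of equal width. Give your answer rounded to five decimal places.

0.11254

Δx = (2.5 − (-0.5))/5 = 0.6.
f(-0.5) ≈ -0.84147, f(0.1) ≈ 0.19867, f(0.7) ≈ 0.98545, f(1.3) ≈ 0.51550, f(1.9) ≈ -0.61186, f(2.5) ≈ -0.95892.
T_5 = (Δx/2)·[f(x_0) + 2f(x_1) + ... + 2f(x_{4}) + f(x_5)].
Sum ≈ 0.11254.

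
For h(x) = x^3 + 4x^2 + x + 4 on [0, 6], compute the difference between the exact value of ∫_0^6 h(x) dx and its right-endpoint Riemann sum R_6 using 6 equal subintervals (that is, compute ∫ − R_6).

-196

Exact integral: ∫_0^6 h(x) dx = 654.
R_6 = 850.
Error = 654 − 850 = -196.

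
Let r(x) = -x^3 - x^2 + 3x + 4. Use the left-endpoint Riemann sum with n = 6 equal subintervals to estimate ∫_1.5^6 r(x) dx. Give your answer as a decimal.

Δx = (6 − 1.5)/6 = 0.75.
Left endpoints: 1.5, 2.25, 3, 3.75, 4.5, 5.25.
r(1.5) = 2.875, r(2.25) = -5.703125, r(3) = -23, r(3.75) = -51.546875, r(4.5) = -93.875, r(5.25) = -152.515625.
Sum = Δx · [r(1.5) + r(2.25) + r(3) + ...].
Sum = -242.82421875.

-242.82421875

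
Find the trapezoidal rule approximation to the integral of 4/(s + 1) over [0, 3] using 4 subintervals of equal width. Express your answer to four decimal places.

Δs = (3 − 0)/4 = 0.75.
f(0) = 4, f(0.75) = 16/7, f(1.5) = 1.6, f(2.25) = 16/13, f(3) = 1.
T_4 = (Δs/2)·[f(s_0) + 2f(s_1) + 2f(s_2) + 2f(s_3) + f(s_4)].
Sum ≈ 5.7124.

5.7124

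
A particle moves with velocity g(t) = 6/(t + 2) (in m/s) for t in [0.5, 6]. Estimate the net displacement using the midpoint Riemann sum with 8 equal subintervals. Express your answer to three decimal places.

Δt = (6 − 0.5)/8 = 0.6875.
Midpoints: 0.84375, 1.53125, 2.21875, 2.90625, 3.59375, 4.28125, 4.96875, 5.65625.
g(0.84375) = 192/91, g(1.53125) = 192/113, g(2.21875) = 64/45, g(2.90625) = 192/157, g(3.59375) = 192/179, g(4.28125) = 64/67, g(4.96875) = 192/223, g(5.65625) = 192/245.
Sum = Δt · [g(0.84375) + g(1.53125) + g(2.21875) + ...].
Sum ≈ 6.962.

6.962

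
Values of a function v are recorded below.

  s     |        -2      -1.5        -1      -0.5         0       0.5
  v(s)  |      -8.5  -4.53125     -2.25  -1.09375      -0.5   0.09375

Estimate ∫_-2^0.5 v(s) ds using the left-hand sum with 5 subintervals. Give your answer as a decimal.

-8.4375

Δs = 0.5.
Sum = 0.5·[(-8.5) + (-4.53125) + (-2.25) + (-1.09375) + (-0.5)] = -8.4375.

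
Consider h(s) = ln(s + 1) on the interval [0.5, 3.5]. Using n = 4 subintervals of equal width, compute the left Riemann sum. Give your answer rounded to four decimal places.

2.7276

Δs = (3.5 − 0.5)/4 = 0.75.
Left endpoints: 0.5, 1.25, 2, 2.75.
h(0.5) ≈ 0.4055, h(1.25) ≈ 0.8109, h(2) ≈ 1.0986, h(2.75) ≈ 1.3218.
Sum = Δs · [h(0.5) + h(1.25) + h(2) + h(2.75)].
Sum ≈ 2.7276.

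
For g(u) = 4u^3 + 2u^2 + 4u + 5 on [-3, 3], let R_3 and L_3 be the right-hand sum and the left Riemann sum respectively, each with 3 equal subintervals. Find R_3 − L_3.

480

R_3 = 314.
L_3 = -166.
R_3 − L_3 = 480.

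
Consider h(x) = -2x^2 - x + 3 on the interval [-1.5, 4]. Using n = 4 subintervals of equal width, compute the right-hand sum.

-61.4453125

Δx = (4 − (-1.5))/4 = 1.375.
Right endpoints: -0.125, 1.25, 2.625, 4.
h(-0.125) = 3.09375, h(1.25) = -1.375, h(2.625) = -13.40625, h(4) = -33.
Sum = Δx · [h(-0.125) + h(1.25) + h(2.625) + h(4)].
Sum = -61.4453125.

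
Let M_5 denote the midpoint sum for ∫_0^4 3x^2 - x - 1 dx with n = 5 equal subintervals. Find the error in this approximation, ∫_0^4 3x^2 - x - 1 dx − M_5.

0.64

Exact integral: ∫_0^4 f(x) dx = 52.
M_5 = 51.36.
Error = 52 − 51.36 = 0.64.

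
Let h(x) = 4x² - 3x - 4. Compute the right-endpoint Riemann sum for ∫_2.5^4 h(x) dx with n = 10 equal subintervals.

Δx = (4 − 2.5)/10 = 0.15.
Right endpoints: 2.65, 2.8, 2.95, 3.1, 3.25, 3.4, 3.55, 3.7, 3.85, 4.
h(2.65) = 16.14, h(2.8) = 18.96, h(2.95) = 21.96, h(3.1) = 25.14, h(3.25) = 28.5, h(3.4) = 32.04, h(3.55) = 35.76, h(3.7) = 39.66, h(3.85) = 43.74, h(4) = 48.
Sum = Δx · [h(2.65) + h(2.8) + h(2.95) + ...].
Sum = 46.485.

46.485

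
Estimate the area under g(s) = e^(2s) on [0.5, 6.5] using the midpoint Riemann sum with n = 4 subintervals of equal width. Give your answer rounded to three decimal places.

155831.121

Δs = (6.5 − 0.5)/4 = 1.5.
Midpoints: 1.25, 2.75, 4.25, 5.75.
g(1.25) ≈ 12.182, g(2.75) ≈ 244.692, g(4.25) ≈ 4914.769, g(5.75) ≈ 98715.771.
Sum = Δs · [g(1.25) + g(2.75) + g(4.25) + g(5.75)].
Sum ≈ 155831.121.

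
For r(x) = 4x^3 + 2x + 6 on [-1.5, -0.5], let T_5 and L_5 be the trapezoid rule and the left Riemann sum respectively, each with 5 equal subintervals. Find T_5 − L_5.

T_5 = -1.08.
L_5 = -2.58.
T_5 − L_5 = 1.5.

1.5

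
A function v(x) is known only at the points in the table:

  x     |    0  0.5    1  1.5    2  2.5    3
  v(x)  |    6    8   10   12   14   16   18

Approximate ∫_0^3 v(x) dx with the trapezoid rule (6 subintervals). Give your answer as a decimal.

36

Δx = 0.5.
T_6 = (0.5/2)·[6 + 2·8 + 2·10 + 2·12 + 2·14 + 2·16 + 18] = 36.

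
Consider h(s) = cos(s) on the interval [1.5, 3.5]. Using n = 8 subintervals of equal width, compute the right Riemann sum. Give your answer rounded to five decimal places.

-1.46715

Δs = (3.5 − 1.5)/8 = 0.25.
Right endpoints: 1.75, 2, 2.25, 2.5, 2.75, 3, 3.25, 3.5.
h(1.75) ≈ -0.17825, h(2) ≈ -0.41615, h(2.25) ≈ -0.62817, h(2.5) ≈ -0.80114, h(2.75) ≈ -0.92430, h(3) ≈ -0.98999, h(3.25) ≈ -0.99413, h(3.5) ≈ -0.93646.
Sum = Δs · [h(1.75) + h(2) + h(2.25) + ...].
Sum ≈ -1.46715.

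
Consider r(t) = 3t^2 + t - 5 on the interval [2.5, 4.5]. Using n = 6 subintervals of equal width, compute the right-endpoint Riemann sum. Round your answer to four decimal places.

Δt = (4.5 − 2.5)/6 = 1/3.
Right endpoints: 17/6, 19/6, 3.5, 23/6, 25/6, 4.5.
r(17/6) = 263/12, r(19/6) = 28.25, r(3.5) = 35.25, r(23/6) = 515/12, r(25/6) = 51.25, r(4.5) = 60.25.
Sum = Δt · [r(17/6) + r(19/6) + r(3.5) + ...].
Sum ≈ 79.9444.

79.9444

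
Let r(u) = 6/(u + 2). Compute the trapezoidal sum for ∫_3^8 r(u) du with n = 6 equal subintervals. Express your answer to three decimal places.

Δu = (8 − 3)/6 = 5/6.
r(3) = 1.2, r(23/6) = 36/35, r(14/3) = 0.9, r(5.5) = 0.8, r(19/3) = 0.72, r(43/6) = 36/55, r(8) = 0.6.
T_6 = (Δu/2)·[r(u_0) + 2r(u_1) + ... + 2r(u_{5}) + r(u_6)].
Sum ≈ 4.169.

4.169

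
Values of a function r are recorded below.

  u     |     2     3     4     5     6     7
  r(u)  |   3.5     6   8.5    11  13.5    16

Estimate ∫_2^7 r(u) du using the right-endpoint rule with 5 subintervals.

55

Δu = 1.
Sum = 1·[6 + 8.5 + 11 + 13.5 + 16] = 55.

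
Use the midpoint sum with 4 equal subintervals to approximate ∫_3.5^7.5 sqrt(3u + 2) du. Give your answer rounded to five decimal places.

17.13273

Δu = (7.5 − 3.5)/4 = 1.
Midpoints: 4, 5, 6, 7.
f(4) ≈ 3.74166, f(5) ≈ 4.12311, f(6) ≈ 4.47214, f(7) ≈ 4.79583.
Sum = Δu · [f(4) + f(5) + f(6) + f(7)].
Sum ≈ 17.13273.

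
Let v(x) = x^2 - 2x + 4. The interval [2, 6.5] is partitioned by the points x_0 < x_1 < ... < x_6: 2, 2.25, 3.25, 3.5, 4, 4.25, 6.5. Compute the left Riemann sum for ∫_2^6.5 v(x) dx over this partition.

Subinterval widths: 0.25, 1, 0.25, 0.5, 0.25, 2.25.
Left endpoints: 2, 2.25, 3.25, 3.5, 4, 4.25.
v(2) = 4, v(2.25) = 4.5625, v(3.25) = 8.0625, v(3.5) = 9.25, v(4) = 12, v(4.25) = 13.5625.
Sum = Σ Δx_i · v(x_i).
Sum = 45.71875.

45.71875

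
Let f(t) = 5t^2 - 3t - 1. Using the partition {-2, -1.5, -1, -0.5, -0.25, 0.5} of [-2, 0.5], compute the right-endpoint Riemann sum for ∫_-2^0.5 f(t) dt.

10.828125

Subinterval widths: 0.5, 0.5, 0.5, 0.25, 0.75.
Right endpoints: -1.5, -1, -0.5, -0.25, 0.5.
f(-1.5) = 14.75, f(-1) = 7, f(-0.5) = 1.75, f(-0.25) = 0.0625, f(0.5) = -1.25.
Sum = Σ Δt_i · f(t_i).
Sum = 10.828125.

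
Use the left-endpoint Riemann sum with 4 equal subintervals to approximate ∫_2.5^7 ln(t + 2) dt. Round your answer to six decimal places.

Δt = (7 − 2.5)/4 = 1.125.
Left endpoints: 2.5, 3.625, 4.75, 5.875.
f(2.5) ≈ 1.504077, f(3.625) ≈ 1.727221, f(4.75) ≈ 1.909543, f(5.875) ≈ 2.063693.
Sum = Δt · [f(2.5) + f(3.625) + f(4.75) + f(5.875)].
Sum ≈ 8.105101.

8.105101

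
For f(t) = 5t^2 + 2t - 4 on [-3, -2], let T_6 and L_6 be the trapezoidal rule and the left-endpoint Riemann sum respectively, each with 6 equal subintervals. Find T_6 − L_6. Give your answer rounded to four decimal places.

T_6 ≈ 22.689815.
L_6 ≈ 24.606481.
T_6 − L_6 ≈ -1.9167.

-1.9167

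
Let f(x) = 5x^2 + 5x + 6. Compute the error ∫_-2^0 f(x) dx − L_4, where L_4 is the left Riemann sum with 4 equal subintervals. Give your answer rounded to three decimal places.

Exact integral: ∫_-2^0 f(x) dx ≈ 15.33333.
L_4 = 18.25.
Error ≈ 15.33333 − 18.25 ≈ -2.917.

-2.917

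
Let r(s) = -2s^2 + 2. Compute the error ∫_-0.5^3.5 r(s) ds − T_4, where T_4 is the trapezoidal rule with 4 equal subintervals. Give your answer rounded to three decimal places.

1.333

Exact integral: ∫_-0.5^3.5 r(s) ds ≈ -20.66667.
T_4 = -22.
Error ≈ -20.66667 − (-22) ≈ 1.333.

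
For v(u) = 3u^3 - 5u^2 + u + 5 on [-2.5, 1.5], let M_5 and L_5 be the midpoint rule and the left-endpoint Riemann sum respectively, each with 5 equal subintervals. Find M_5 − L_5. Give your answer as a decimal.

M_5 = -37.14.
L_5 = -75.62.
M_5 − L_5 = 38.48.

38.48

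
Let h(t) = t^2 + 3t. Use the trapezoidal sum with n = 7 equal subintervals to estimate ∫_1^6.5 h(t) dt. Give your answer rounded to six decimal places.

Δt = (6.5 − 1)/7 = 11/14.
h(1) = 4, h(25/14) = 1675/196, h(18/7) = 702/49, h(47/14) = 4183/196, h(29/7) = 1450/49, h(69/14) = 7659/196, h(40/7) = 2440/49, h(6.5) = 61.75.
T_7 = (Δt/2)·[h(t_0) + 2h(t_1) + ... + 2h(t_{6}) + h(t_7)].
Sum ≈ 153.649235.

153.649235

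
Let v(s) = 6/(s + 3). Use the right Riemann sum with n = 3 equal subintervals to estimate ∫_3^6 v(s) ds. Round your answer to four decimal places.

2.2738

Δs = (6 − 3)/3 = 1.
Right endpoints: 4, 5, 6.
v(4) = 6/7, v(5) = 0.75, v(6) = 2/3.
Sum = Δs · [v(4) + v(5) + v(6)].
Sum ≈ 2.2738.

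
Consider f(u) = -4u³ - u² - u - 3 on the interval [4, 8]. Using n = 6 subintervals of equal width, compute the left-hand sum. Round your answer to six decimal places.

-3432.296296

Δu = (8 − 4)/6 = 2/3.
Left endpoints: 4, 14/3, 16/3, 6, 20/3, 22/3.
f(4) = -279, f(14/3) = -11771/27, f(16/3) = -17377/27, f(6) = -909, f(20/3) = -33461/27, f(22/3) = -44323/27.
Sum = Δu · [f(4) + f(14/3) + f(16/3) + ...].
Sum ≈ -3432.296296.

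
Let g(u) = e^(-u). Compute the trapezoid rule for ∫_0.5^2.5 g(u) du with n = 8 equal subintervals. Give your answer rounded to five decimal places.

0.52717

Δu = (2.5 − 0.5)/8 = 0.25.
g(0.5) ≈ 0.60653, g(0.75) ≈ 0.47237, g(1) ≈ 0.36788, g(1.25) ≈ 0.28650, g(1.5) ≈ 0.22313, g(1.75) ≈ 0.17377, g(2) ≈ 0.13534, g(2.25) ≈ 0.10540, g(2.5) ≈ 0.08208.
T_8 = (Δu/2)·[g(u_0) + 2g(u_1) + ... + 2g(u_{7}) + g(u_8)].
Sum ≈ 0.52717.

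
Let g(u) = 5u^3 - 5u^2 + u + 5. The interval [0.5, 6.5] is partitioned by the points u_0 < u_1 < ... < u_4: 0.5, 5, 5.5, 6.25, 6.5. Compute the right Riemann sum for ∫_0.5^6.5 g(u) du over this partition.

3711.38671875

Subinterval widths: 4.5, 0.5, 0.75, 0.25.
Right endpoints: 5, 5.5, 6.25, 6.5.
g(5) = 510, g(5.5) = 691.125, g(6.25) = 1036.640625, g(6.5) = 1173.375.
Sum = Σ Δu_i · g(u_i).
Sum = 3711.38671875.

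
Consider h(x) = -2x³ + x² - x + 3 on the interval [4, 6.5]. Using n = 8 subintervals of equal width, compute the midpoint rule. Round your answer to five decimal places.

-699.32739

Δx = (6.5 − 4)/8 = 0.3125.
Midpoints: 4.15625, 4.46875, 4.78125, 5.09375, 5.40625, 5.71875, 6.03125, 6.34375.
h(4.15625) = -2088557/16384, h(4.46875) = -2621087/16384, h(4.78125) = -3236217/16384, h(5.09375) = -3939947/16384, h(5.40625) = -4738277/16384, h(5.71875) = -5637207/16384, h(6.03125) = -6642737/16384, h(6.34375) = -7760867/16384.
Sum = Δx · [h(4.15625) + h(4.46875) + h(4.78125) + ...].
Sum ≈ -699.32739.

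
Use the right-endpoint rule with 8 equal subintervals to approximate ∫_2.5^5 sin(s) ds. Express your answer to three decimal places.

Δs = (5 − 2.5)/8 = 0.3125.
Right endpoints: 2.8125, 3.125, 3.4375, 3.75, 4.0625, 4.375, 4.6875, 5.
f(2.8125) ≈ 0.323, f(3.125) ≈ 0.017, f(3.4375) ≈ -0.292, f(3.75) ≈ -0.572, f(4.0625) ≈ -0.796, f(4.375) ≈ -0.944, f(4.6875) ≈ -1.000, f(5) ≈ -0.959.
Sum = Δs · [f(2.8125) + f(3.125) + f(3.4375) + ...].
Sum ≈ -1.319.

-1.319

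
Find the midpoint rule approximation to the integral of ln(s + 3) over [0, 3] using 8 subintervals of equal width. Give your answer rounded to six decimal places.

Δs = (3 − 0)/8 = 0.375.
Midpoints: 0.1875, 0.5625, 0.9375, 1.3125, 1.6875, 2.0625, 2.4375, 2.8125.
f(0.1875) ≈ 1.159237, f(0.5625) ≈ 1.270463, f(0.9375) ≈ 1.370546, f(1.3125) ≈ 1.461518, f(1.6875) ≈ 1.544899, f(2.0625) ≈ 1.621860, f(2.4375) ≈ 1.693319, f(2.8125) ≈ 1.760011.
Sum = Δs · [f(0.1875) + f(0.5625) + f(0.9375) + ...].
Sum ≈ 4.455695.

4.455695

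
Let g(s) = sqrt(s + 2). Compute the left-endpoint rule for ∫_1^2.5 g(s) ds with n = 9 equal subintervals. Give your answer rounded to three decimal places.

2.867

Δs = (2.5 − 1)/9 = 1/6.
Left endpoints: 1, 7/6, 4/3, 1.5, 5/3, 11/6, 2, 13/6, 7/3.
g(1) ≈ 1.732, g(7/6) ≈ 1.780, g(4/3) ≈ 1.826, g(1.5) ≈ 1.871, g(5/3) ≈ 1.915, g(11/6) ≈ 1.958, g(2) ≈ 2.000, g(13/6) ≈ 2.041, g(7/3) ≈ 2.082.
Sum = Δs · [g(1) + g(7/6) + g(4/3) + ...].
Sum ≈ 2.867.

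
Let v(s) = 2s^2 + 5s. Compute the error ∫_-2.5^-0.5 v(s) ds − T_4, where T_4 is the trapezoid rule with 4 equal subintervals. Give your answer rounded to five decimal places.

Exact integral: ∫_-2.5^-0.5 v(s) ds ≈ -4.6666667.
T_4 = -4.5.
Error ≈ -4.6666667 − (-4.5) ≈ -0.16667.

-0.16667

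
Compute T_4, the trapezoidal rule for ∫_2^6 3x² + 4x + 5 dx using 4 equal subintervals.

Δx = (6 − 2)/4 = 1.
f(2) = 25, f(3) = 44, f(4) = 69, f(5) = 100, f(6) = 137.
T_4 = (Δx/2)·[f(x_0) + 2f(x_1) + 2f(x_2) + 2f(x_3) + f(x_4)].
Sum = 294.

294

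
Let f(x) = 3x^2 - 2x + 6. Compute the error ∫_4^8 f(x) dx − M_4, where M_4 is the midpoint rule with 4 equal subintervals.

1

Exact integral: ∫_4^8 f(x) dx = 424.
M_4 = 423.
Error = 424 − 423 = 1.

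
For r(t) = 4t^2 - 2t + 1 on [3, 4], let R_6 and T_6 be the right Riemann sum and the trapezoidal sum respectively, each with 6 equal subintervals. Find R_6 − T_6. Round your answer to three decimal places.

R_6 ≈ 45.51852.
T_6 ≈ 43.35185.
R_6 − T_6 ≈ 2.167.

2.167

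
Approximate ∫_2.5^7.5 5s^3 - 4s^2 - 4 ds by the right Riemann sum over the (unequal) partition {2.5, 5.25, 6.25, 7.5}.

Subinterval widths: 2.75, 1, 1.25.
Right endpoints: 5.25, 6.25, 7.5.
f(5.25) = 609.265625, f(6.25) = 1060.453125, f(7.5) = 1880.375.
Sum = Σ Δs_i · f(s_i).
Sum = 5086.40234375.

5086.40234375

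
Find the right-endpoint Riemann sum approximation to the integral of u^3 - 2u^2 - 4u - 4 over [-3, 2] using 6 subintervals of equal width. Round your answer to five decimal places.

-41.19213

Δu = (2 − (-3))/6 = 5/6.
Right endpoints: -13/6, -4/3, -0.5, 1/3, 7/6, 2.
f(-13/6) = -3217/216, f(-4/3) = -124/27, f(-0.5) = -2.625, f(1/3) = -149/27, f(7/6) = -2117/216, f(2) = -12.
Sum = Δu · [f(-13/6) + f(-4/3) + f(-0.5) + ...].
Sum ≈ -41.19213.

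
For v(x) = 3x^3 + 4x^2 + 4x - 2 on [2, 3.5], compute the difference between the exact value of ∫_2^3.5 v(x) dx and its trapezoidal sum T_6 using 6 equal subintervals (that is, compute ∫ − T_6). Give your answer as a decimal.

-0.44921875

Exact integral: ∫_2^3.5 v(x) dx = 160.546875.
T_6 = 160.99609375.
Error = 160.546875 − 160.99609375 = -0.44921875.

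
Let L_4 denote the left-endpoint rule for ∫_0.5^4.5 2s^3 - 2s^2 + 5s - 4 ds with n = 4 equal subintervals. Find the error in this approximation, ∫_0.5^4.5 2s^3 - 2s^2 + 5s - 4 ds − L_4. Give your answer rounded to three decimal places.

Exact integral: ∫_0.5^4.5 f(s) ds ≈ 178.33333.
L_4 = 106.
Error ≈ 178.33333 − 106 ≈ 72.333.

72.333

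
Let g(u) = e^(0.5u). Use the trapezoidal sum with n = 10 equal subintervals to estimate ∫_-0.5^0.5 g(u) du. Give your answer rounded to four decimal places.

Δu = (0.5 − (-0.5))/10 = 0.1.
g(-0.5) ≈ 0.7788, g(-0.4) ≈ 0.8187, g(-0.3) ≈ 0.8607, g(-0.2) ≈ 0.9048, g(-0.1) ≈ 0.9512, g(0) ≈ 1.0000, g(0.1) ≈ 1.0513, g(0.2) ≈ 1.1052, g(0.3) ≈ 1.1618, g(0.4) ≈ 1.2214, g(0.5) ≈ 1.2840.
T_10 = (Δu/2)·[g(u_0) + 2g(u_1) + ... + 2g(u_{9}) + g(u_10)].
Sum ≈ 1.0107.

1.0107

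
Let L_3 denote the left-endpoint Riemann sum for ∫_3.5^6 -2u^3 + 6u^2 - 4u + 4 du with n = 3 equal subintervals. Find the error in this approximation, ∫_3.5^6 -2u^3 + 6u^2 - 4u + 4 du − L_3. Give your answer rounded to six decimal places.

-82.552083

Exact integral: ∫_3.5^6 f(u) du = -264.21875.
L_3 ≈ -181.66666667.
Error ≈ -264.21875 − (-181.66666667) ≈ -82.552083.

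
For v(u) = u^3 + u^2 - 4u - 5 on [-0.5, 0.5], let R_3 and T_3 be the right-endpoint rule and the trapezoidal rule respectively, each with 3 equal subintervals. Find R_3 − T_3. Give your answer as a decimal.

-0.625

R_3 ≈ -5.523148.
T_3 ≈ -4.898148.
R_3 − T_3 = -0.625.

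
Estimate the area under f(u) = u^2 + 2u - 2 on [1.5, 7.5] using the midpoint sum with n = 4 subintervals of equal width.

180.375

Δu = (7.5 − 1.5)/4 = 1.5.
Midpoints: 2.25, 3.75, 5.25, 6.75.
f(2.25) = 7.5625, f(3.75) = 19.5625, f(5.25) = 36.0625, f(6.75) = 57.0625.
Sum = Δu · [f(2.25) + f(3.75) + f(5.25) + f(6.75)].
Sum = 180.375.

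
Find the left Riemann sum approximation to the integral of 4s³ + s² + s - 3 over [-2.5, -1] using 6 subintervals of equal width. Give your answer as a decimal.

-47.46875

Δs = (-1 − (-2.5))/6 = 0.25.
Left endpoints: -2.5, -2.25, -2, -1.75, -1.5, -1.25.
f(-2.5) = -61.75, f(-2.25) = -45.75, f(-2) = -33, f(-1.75) = -23.125, f(-1.5) = -15.75, f(-1.25) = -10.5.
Sum = Δs · [f(-2.5) + f(-2.25) + f(-2) + ...].
Sum = -47.46875.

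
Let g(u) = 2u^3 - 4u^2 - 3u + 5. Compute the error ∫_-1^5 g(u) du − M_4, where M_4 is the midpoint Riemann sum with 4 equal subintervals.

Exact integral: ∫_-1^5 g(u) du = 138.
M_4 = 129.
Error = 138 − 129 = 9.

9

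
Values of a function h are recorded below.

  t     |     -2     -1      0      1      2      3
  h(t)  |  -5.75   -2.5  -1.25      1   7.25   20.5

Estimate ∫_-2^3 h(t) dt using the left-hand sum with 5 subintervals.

-1.25

Δt = 1.
Sum = 1·[(-5.75) + (-2.5) + (-1.25) + 1 + 7.25] = -1.25.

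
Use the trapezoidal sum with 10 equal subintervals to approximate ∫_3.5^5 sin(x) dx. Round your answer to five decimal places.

Δx = (5 − 3.5)/10 = 0.15.
f(3.5) ≈ -0.35078, f(3.65) ≈ -0.48679, f(3.8) ≈ -0.61186, f(3.95) ≈ -0.72319, f(4.1) ≈ -0.81828, f(4.25) ≈ -0.89499, f(4.4) ≈ -0.95160, f(4.55) ≈ -0.98684, f(4.7) ≈ -0.99992, f(4.85) ≈ -0.99055, f(5) ≈ -0.95892.
T_10 = (Δx/2)·[f(x_0) + 2f(x_1) + ... + 2f(x_{9}) + f(x_10)].
Sum ≈ -1.21783.

-1.21783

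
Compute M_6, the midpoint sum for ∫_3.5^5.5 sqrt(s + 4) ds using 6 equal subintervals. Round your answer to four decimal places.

Δs = (5.5 − 3.5)/6 = 1/3.
Midpoints: 11/3, 4, 13/3, 14/3, 5, 16/3.
f(11/3) ≈ 2.7689, f(4) ≈ 2.8284, f(13/3) ≈ 2.8868, f(14/3) ≈ 2.9439, f(5) ≈ 3.0000, f(16/3) ≈ 3.0551.
Sum = Δs · [f(11/3) + f(4) + f(13/3) + ...].
Sum ≈ 5.8277.

5.8277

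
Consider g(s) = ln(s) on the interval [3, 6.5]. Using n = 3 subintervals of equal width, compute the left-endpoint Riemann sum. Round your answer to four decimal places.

4.8997

Δs = (6.5 − 3)/3 = 7/6.
Left endpoints: 3, 25/6, 16/3.
g(3) ≈ 1.0986, g(25/6) ≈ 1.4271, g(16/3) ≈ 1.6740.
Sum = Δs · [g(3) + g(25/6) + g(16/3)].
Sum ≈ 4.8997.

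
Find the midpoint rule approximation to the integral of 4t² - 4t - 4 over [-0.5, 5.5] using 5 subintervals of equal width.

Δt = (5.5 − (-0.5))/5 = 1.2.
Midpoints: 0.1, 1.3, 2.5, 3.7, 4.9.
f(0.1) = -4.36, f(1.3) = -2.44, f(2.5) = 11, f(3.7) = 35.96, f(4.9) = 72.44.
Sum = Δt · [f(0.1) + f(1.3) + f(2.5) + f(3.7) + f(4.9)].
Sum = 135.12.

135.12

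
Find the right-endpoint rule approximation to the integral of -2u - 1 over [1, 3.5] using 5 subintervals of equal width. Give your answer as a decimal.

Δu = (3.5 − 1)/5 = 0.5.
Right endpoints: 1.5, 2, 2.5, 3, 3.5.
f(1.5) = -4, f(2) = -5, f(2.5) = -6, f(3) = -7, f(3.5) = -8.
Sum = Δu · [f(1.5) + f(2) + f(2.5) + f(3) + f(3.5)].
Sum = -15.

-15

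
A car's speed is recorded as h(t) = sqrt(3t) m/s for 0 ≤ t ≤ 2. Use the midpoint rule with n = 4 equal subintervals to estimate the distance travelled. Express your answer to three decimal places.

Δt = (2 − 0)/4 = 0.5.
Midpoints: 0.25, 0.75, 1.25, 1.75.
h(0.25) ≈ 0.866, h(0.75) ≈ 1.500, h(1.25) ≈ 1.936, h(1.75) ≈ 2.291.
Sum = Δt · [h(0.25) + h(0.75) + h(1.25) + h(1.75)].
Sum ≈ 3.297.

3.297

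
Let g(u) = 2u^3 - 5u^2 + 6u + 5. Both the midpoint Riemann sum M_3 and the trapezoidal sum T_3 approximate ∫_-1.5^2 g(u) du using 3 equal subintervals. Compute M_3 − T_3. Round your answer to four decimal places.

4.1684

M_3 ≈ 10.649884.
T_3 ≈ 6.481481.
M_3 − T_3 ≈ 4.1684.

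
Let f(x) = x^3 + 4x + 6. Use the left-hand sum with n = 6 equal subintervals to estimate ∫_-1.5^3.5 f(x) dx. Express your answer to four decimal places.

60.3819

Δx = (3.5 − (-1.5))/6 = 5/6.
Left endpoints: -1.5, -2/3, 1/6, 1, 11/6, 8/3.
f(-1.5) = -3.375, f(-2/3) = 82/27, f(1/6) = 1441/216, f(1) = 11, f(11/6) = 4211/216, f(8/3) = 962/27.
Sum = Δx · [f(-1.5) + f(-2/3) + f(1/6) + ...].
Sum ≈ 60.3819.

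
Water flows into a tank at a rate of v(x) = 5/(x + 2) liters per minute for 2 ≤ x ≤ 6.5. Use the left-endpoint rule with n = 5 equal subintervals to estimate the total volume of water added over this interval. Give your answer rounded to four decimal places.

4.0830

Δx = (6.5 − 2)/5 = 0.9.
Left endpoints: 2, 2.9, 3.8, 4.7, 5.6.
v(2) = 1.25, v(2.9) = 50/49, v(3.8) = 25/29, v(4.7) = 50/67, v(5.6) = 25/38.
Sum = Δx · [v(2) + v(2.9) + v(3.8) + v(4.7) + v(5.6)].
Sum ≈ 4.0830.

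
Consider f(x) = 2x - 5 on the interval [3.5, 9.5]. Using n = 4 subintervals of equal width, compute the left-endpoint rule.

Δx = (9.5 − 3.5)/4 = 1.5.
Left endpoints: 3.5, 5, 6.5, 8.
f(3.5) = 2, f(5) = 5, f(6.5) = 8, f(8) = 11.
Sum = Δx · [f(3.5) + f(5) + f(6.5) + f(8)].
Sum = 39.

39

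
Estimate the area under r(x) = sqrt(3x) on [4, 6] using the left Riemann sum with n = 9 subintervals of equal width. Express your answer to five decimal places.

7.64613

Δx = (6 − 4)/9 = 2/9.
Left endpoints: 4, 38/9, 40/9, 14/3, 44/9, 46/9, 16/3, 50/9, 52/9.
r(4) ≈ 3.46410, r(38/9) ≈ 3.55903, r(40/9) ≈ 3.65148, r(14/3) ≈ 3.74166, r(44/9) ≈ 3.82971, r(46/9) ≈ 3.91578, r(16/3) ≈ 4.00000, r(50/9) ≈ 4.08248, r(52/9) ≈ 4.16333.
Sum = Δx · [r(4) + r(38/9) + r(40/9) + ...].
Sum ≈ 7.64613.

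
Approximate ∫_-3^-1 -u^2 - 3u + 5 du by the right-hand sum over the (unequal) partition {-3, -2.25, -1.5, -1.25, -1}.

14

Subinterval widths: 0.75, 0.75, 0.25, 0.25.
Right endpoints: -2.25, -1.5, -1.25, -1.
f(-2.25) = 6.6875, f(-1.5) = 7.25, f(-1.25) = 7.1875, f(-1) = 7.
Sum = Σ Δu_i · f(u_i).
Sum = 14.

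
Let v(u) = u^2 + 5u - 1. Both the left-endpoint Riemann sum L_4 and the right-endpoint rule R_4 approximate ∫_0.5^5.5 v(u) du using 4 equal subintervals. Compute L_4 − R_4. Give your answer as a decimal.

-68.75

L_4 = 92.34375.
R_4 = 161.09375.
L_4 − R_4 = -68.75.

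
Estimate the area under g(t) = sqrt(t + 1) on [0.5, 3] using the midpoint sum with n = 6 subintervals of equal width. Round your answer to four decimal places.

4.1097

Δt = (3 − 0.5)/6 = 5/12.
Midpoints: 17/24, 1.125, 37/24, 47/24, 2.375, 67/24.
g(17/24) ≈ 1.3070, g(1.125) ≈ 1.4577, g(37/24) ≈ 1.5943, g(47/24) ≈ 1.7200, g(2.375) ≈ 1.8371, g(67/24) ≈ 1.9472.
Sum = Δt · [g(17/24) + g(1.125) + g(37/24) + ...].
Sum ≈ 4.1097.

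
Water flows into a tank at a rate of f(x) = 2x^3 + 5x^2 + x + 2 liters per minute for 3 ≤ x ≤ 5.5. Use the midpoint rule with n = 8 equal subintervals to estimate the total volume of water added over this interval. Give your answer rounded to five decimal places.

664.32739

Δx = (5.5 − 3)/8 = 0.3125.
Midpoints: 3.15625, 3.46875, 3.78125, 4.09375, 4.40625, 4.71875, 5.03125, 5.34375.
f(3.15625) = 1930861/16384, f(3.46875) = 2442911/16384, f(3.78125) = 3037561/16384, f(4.09375) = 3720811/16384, f(4.40625) = 4498661/16384, f(4.71875) = 5377111/16384, f(5.03125) = 6362161/16384, f(5.34375) = 7459811/16384.
Sum = Δx · [f(3.15625) + f(3.46875) + f(3.78125) + ...].
Sum ≈ 664.32739.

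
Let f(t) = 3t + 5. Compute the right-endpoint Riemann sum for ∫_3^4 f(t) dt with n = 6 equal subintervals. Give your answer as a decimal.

Δt = (4 − 3)/6 = 1/6.
Right endpoints: 19/6, 10/3, 3.5, 11/3, 23/6, 4.
f(19/6) = 14.5, f(10/3) = 15, f(3.5) = 15.5, f(11/3) = 16, f(23/6) = 16.5, f(4) = 17.
Sum = Δt · [f(19/6) + f(10/3) + f(3.5) + ...].
Sum = 15.75.

15.75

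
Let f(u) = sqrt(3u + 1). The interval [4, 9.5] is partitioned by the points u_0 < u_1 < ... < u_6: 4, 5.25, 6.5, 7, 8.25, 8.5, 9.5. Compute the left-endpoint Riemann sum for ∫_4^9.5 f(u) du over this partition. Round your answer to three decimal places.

24.166

Subinterval widths: 1.25, 1.25, 0.5, 1.25, 0.25, 1.
Left endpoints: 4, 5.25, 6.5, 7, 8.25, 8.5.
f(4) ≈ 3.606, f(5.25) ≈ 4.093, f(6.5) ≈ 4.528, f(7) ≈ 4.690, f(8.25) ≈ 5.074, f(8.5) ≈ 5.148.
Sum = Σ Δu_i · f(u_i).
Sum ≈ 24.166.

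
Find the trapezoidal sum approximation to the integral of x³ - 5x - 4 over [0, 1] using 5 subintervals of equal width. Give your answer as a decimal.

-6.24

Δx = (1 − 0)/5 = 0.2.
f(0) = -4, f(0.2) = -4.992, f(0.4) = -5.936, f(0.6) = -6.784, f(0.8) = -7.488, f(1) = -8.
T_5 = (Δx/2)·[f(x_0) + 2f(x_1) + ... + 2f(x_{4}) + f(x_5)].
Sum = -6.24.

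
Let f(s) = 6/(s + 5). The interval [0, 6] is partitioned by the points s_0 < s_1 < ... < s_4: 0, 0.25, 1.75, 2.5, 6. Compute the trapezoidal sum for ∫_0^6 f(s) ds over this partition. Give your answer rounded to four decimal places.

Subinterval widths: 0.25, 1.5, 0.75, 3.5.
f(0) = 1.2, f(0.25) = 8/7, f(1.75) = 8/9, f(2.5) = 0.8, f(6) = 6/11.
On each subinterval the trapezoid contributes (Δs_i/2)·[f(s_{i-1}) + f(s_i)].
Sum ≈ 4.8045.

4.8045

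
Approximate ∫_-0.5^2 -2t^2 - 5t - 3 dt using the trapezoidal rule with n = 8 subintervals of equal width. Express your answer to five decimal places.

Δt = (2 − (-0.5))/8 = 0.3125.
f(-0.5) = -1, f(-0.1875) = -2.1328125, f(0.125) = -3.65625, f(0.4375) = -5.5703125, f(0.75) = -7.875, f(1.0625) = -10.5703125, f(1.375) = -13.65625, f(1.6875) = -17.1328125, f(2) = -21.
T_8 = (Δt/2)·[f(t_0) + 2f(t_1) + ... + 2f(t_{7}) + f(t_8)].
Sum ≈ -22.37305.

-22.37305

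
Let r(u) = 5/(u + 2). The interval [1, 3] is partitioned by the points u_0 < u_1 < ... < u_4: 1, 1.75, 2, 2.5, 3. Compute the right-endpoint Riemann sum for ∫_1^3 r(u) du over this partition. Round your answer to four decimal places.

Subinterval widths: 0.75, 0.25, 0.5, 0.5.
Right endpoints: 1.75, 2, 2.5, 3.
r(1.75) = 4/3, r(2) = 1.25, r(2.5) = 10/9, r(3) = 1.
Sum = Σ Δu_i · r(u_i).
Sum ≈ 2.3681.

2.3681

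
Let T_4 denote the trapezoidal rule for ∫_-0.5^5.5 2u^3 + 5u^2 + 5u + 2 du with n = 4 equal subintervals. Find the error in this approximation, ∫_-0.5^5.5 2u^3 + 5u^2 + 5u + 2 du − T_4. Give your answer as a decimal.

Exact integral: ∫_-0.5^5.5 f(u) du = 822.
T_4 = 867.
Error = 822 − 867 = -45.

-45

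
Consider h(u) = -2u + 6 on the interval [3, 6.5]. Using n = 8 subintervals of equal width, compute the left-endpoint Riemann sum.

-10.71875

Δu = (6.5 − 3)/8 = 0.4375.
Left endpoints: 3, 3.4375, 3.875, 4.3125, 4.75, 5.1875, 5.625, 6.0625.
h(3) = 0, h(3.4375) = -0.875, h(3.875) = -1.75, h(4.3125) = -2.625, h(4.75) = -3.5, h(5.1875) = -4.375, h(5.625) = -5.25, h(6.0625) = -6.125.
Sum = Δu · [h(3) + h(3.4375) + h(3.875) + ...].
Sum = -10.71875.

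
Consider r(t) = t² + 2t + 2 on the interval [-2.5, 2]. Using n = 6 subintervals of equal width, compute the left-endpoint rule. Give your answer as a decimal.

12.515625

Δt = (2 − (-2.5))/6 = 0.75.
Left endpoints: -2.5, -1.75, -1, -0.25, 0.5, 1.25.
r(-2.5) = 3.25, r(-1.75) = 1.5625, r(-1) = 1, r(-0.25) = 1.5625, r(0.5) = 3.25, r(1.25) = 6.0625.
Sum = Δt · [r(-2.5) + r(-1.75) + r(-1) + ...].
Sum = 12.515625.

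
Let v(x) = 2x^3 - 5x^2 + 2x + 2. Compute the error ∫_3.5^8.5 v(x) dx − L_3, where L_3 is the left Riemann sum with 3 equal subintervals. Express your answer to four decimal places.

638.6574

Exact integral: ∫_3.5^8.5 v(x) dx ≈ 1652.916667.
L_3 ≈ 1014.259259.
Error ≈ 1652.916667 − 1014.259259 ≈ 638.6574.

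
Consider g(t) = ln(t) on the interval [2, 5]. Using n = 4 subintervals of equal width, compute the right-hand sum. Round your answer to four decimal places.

Δt = (5 − 2)/4 = 0.75.
Right endpoints: 2.75, 3.5, 4.25, 5.
g(2.75) ≈ 1.0116, g(3.5) ≈ 1.2528, g(4.25) ≈ 1.4469, g(5) ≈ 1.6094.
Sum = Δt · [g(2.75) + g(3.5) + g(4.25) + g(5)].
Sum ≈ 3.9905.

3.9905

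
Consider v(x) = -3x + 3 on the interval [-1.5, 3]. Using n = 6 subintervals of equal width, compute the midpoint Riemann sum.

3.375

Δx = (3 − (-1.5))/6 = 0.75.
Midpoints: -1.125, -0.375, 0.375, 1.125, 1.875, 2.625.
v(-1.125) = 6.375, v(-0.375) = 4.125, v(0.375) = 1.875, v(1.125) = -0.375, v(1.875) = -2.625, v(2.625) = -4.875.
Sum = Δx · [v(-1.125) + v(-0.375) + v(0.375) + ...].
Sum = 3.375.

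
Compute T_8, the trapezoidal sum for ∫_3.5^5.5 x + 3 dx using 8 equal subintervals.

15

Δx = (5.5 − 3.5)/8 = 0.25.
f(3.5) = 6.5, f(3.75) = 6.75, f(4) = 7, f(4.25) = 7.25, f(4.5) = 7.5, f(4.75) = 7.75, f(5) = 8, f(5.25) = 8.25, f(5.5) = 8.5.
T_8 = (Δx/2)·[f(x_0) + 2f(x_1) + ... + 2f(x_{7}) + f(x_8)].
Sum = 15.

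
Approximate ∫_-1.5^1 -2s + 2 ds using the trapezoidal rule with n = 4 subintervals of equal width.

6.25

Δs = (1 − (-1.5))/4 = 0.625.
f(-1.5) = 5, f(-0.875) = 3.75, f(-0.25) = 2.5, f(0.375) = 1.25, f(1) = 0.
T_4 = (Δs/2)·[f(s_0) + 2f(s_1) + 2f(s_2) + 2f(s_3) + f(s_4)].
Sum = 6.25.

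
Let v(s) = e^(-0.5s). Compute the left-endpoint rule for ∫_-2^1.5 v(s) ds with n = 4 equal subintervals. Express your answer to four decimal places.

5.5458

Δs = (1.5 − (-2))/4 = 0.875.
Left endpoints: -2, -1.125, -0.25, 0.625.
v(-2) ≈ 2.7183, v(-1.125) ≈ 1.7551, v(-0.25) ≈ 1.1331, v(0.625) ≈ 0.7316.
Sum = Δs · [v(-2) + v(-1.125) + v(-0.25) + v(0.625)].
Sum ≈ 5.5458.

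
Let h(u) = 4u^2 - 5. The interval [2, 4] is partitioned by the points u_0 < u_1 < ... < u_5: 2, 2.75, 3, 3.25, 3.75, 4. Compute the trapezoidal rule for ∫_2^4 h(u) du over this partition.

65.0625

Subinterval widths: 0.75, 0.25, 0.25, 0.5, 0.25.
h(2) = 11, h(2.75) = 25.25, h(3) = 31, h(3.25) = 37.25, h(3.75) = 51.25, h(4) = 59.
On each subinterval the trapezoid contributes (Δu_i/2)·[h(u_{i-1}) + h(u_i)].
Sum = 65.0625.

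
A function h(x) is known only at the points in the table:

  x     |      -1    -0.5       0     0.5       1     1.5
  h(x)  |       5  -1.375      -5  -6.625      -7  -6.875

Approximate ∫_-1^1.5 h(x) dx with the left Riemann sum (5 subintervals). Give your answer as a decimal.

Δx = 0.5.
Sum = 0.5·[5 + (-1.375) + (-5) + (-6.625) + (-7)] = -7.5.

-7.5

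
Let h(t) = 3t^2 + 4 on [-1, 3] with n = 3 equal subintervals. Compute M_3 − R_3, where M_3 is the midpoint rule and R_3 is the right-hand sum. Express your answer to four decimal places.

M_3 ≈ 42.222222.
R_3 ≈ 63.555556.
M_3 − R_3 ≈ -21.3333.

-21.3333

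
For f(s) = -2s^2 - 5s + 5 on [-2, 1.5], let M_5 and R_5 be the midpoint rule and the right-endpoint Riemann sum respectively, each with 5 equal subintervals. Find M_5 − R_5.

M_5 = 14.5775.
R_5 = 8.82.
M_5 − R_5 = 5.7575.

5.7575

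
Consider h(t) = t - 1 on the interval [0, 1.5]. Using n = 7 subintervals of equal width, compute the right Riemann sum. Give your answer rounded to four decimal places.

-0.2143

Δt = (1.5 − 0)/7 = 3/14.
Right endpoints: 3/14, 3/7, 9/14, 6/7, 15/14, 9/7, 1.5.
h(3/14) = -11/14, h(3/7) = -4/7, h(9/14) = -5/14, h(6/7) = -1/7, h(15/14) = 1/14, h(9/7) = 2/7, h(1.5) = 0.5.
Sum = Δt · [h(3/14) + h(3/7) + h(9/14) + ...].
Sum ≈ -0.2143.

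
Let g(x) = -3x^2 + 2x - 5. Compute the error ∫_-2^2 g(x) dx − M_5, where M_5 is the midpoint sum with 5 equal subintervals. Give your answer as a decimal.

Exact integral: ∫_-2^2 g(x) dx = -36.
M_5 = -35.36.
Error = -36 − (-35.36) = -0.64.

-0.64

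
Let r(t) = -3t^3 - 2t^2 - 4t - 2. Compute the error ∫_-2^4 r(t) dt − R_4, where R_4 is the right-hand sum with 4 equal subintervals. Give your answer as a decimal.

Exact integral: ∫_-2^4 r(t) dt = -264.
R_4 = -486.75.
Error = -264 − (-486.75) = 222.75.

222.75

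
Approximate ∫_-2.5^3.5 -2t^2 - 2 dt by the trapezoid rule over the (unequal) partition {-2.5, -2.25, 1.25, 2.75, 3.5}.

-66.5625

Subinterval widths: 0.25, 3.5, 1.5, 0.75.
f(-2.5) = -14.5, f(-2.25) = -12.125, f(1.25) = -5.125, f(2.75) = -17.125, f(3.5) = -26.5.
On each subinterval the trapezoid contributes (Δt_i/2)·[f(t_{i-1}) + f(t_i)].
Sum = -66.5625.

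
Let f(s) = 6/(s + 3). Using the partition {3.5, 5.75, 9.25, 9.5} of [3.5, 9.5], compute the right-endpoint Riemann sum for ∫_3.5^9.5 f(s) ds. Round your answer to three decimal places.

3.377

Subinterval widths: 2.25, 3.5, 0.25.
Right endpoints: 5.75, 9.25, 9.5.
f(5.75) = 24/35, f(9.25) = 24/49, f(9.5) = 0.48.
Sum = Σ Δs_i · f(s_i).
Sum ≈ 3.377.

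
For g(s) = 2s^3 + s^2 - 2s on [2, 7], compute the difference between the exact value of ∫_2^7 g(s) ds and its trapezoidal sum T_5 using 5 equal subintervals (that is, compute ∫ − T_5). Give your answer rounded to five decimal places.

-23.33333

Exact integral: ∫_2^7 g(s) ds ≈ 1259.1666667.
T_5 = 1282.5.
Error ≈ 1259.1666667 − 1282.5 ≈ -23.33333.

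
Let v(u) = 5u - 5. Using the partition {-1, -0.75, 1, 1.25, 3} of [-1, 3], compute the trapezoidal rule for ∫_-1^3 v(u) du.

Subinterval widths: 0.25, 1.75, 0.25, 1.75.
v(-1) = -10, v(-0.75) = -8.75, v(1) = 0, v(1.25) = 1.25, v(3) = 10.
On each subinterval the trapezoid contributes (Δu_i/2)·[v(u_{i-1}) + v(u_i)].
Sum = 0.

0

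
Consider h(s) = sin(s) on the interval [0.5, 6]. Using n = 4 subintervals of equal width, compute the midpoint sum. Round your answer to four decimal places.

-0.0895

Δs = (6 − 0.5)/4 = 1.375.
Midpoints: 1.1875, 2.5625, 3.9375, 5.3125.
h(1.1875) ≈ 0.9274, h(2.5625) ≈ 0.5473, h(3.9375) ≈ -0.7145, h(5.3125) ≈ -0.8253.
Sum = Δs · [h(1.1875) + h(2.5625) + h(3.9375) + h(5.3125)].
Sum ≈ -0.0895.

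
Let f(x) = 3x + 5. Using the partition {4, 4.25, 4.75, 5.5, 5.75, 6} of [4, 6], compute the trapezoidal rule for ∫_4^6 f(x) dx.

40

Subinterval widths: 0.25, 0.5, 0.75, 0.25, 0.25.
f(4) = 17, f(4.25) = 17.75, f(4.75) = 19.25, f(5.5) = 21.5, f(5.75) = 22.25, f(6) = 23.
On each subinterval the trapezoid contributes (Δx_i/2)·[f(x_{i-1}) + f(x_i)].
Sum = 40.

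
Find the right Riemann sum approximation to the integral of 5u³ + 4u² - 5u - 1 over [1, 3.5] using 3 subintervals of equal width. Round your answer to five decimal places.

323.24074

Δu = (3.5 − 1)/3 = 5/6.
Right endpoints: 11/6, 8/3, 3.5.
f(11/6) = 7363/216, f(8/3) = 2941/27, f(3.5) = 244.875.
Sum = Δu · [f(11/6) + f(8/3) + f(3.5)].
Sum ≈ 323.24074.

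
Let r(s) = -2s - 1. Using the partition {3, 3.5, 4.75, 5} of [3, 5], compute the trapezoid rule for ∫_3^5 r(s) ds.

Subinterval widths: 0.5, 1.25, 0.25.
r(3) = -7, r(3.5) = -8, r(4.75) = -10.5, r(5) = -11.
On each subinterval the trapezoid contributes (Δs_i/2)·[r(s_{i-1}) + r(s_i)].
Sum = -18.

-18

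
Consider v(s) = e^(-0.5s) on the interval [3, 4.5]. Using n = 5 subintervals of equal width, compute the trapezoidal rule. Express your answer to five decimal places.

0.23590

Δs = (4.5 − 3)/5 = 0.3.
v(3) ≈ 0.22313, v(3.3) ≈ 0.19205, v(3.6) ≈ 0.16530, v(3.9) ≈ 0.14227, v(4.2) ≈ 0.12246, v(4.5) ≈ 0.10540.
T_5 = (Δs/2)·[v(s_0) + 2v(s_1) + ... + 2v(s_{4}) + v(s_5)].
Sum ≈ 0.23590.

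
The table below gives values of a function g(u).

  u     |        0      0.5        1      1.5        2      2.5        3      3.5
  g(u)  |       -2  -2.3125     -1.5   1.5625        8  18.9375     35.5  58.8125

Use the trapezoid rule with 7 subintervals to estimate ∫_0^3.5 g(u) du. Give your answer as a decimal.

Δu = 0.5.
T_7 = (0.5/2)·[(-2) + 2·(-2.3125) + 2·(-1.5) + 2·1.5625 + 2·8 + 2·18.9375 + 2·35.5 + 58.8125] = 44.296875.

44.296875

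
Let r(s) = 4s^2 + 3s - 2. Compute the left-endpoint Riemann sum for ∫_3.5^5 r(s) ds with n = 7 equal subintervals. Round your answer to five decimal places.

119.72449

Δs = (5 − 3.5)/7 = 3/14.
Left endpoints: 3.5, 26/7, 55/14, 29/7, 61/14, 32/7, 67/14.
r(3.5) = 57.5, r(26/7) = 3152/49, r(55/14) = 7009/98, r(29/7) = 3875/49, r(61/14) = 8527/98, r(32/7) = 4670/49, r(67/14) = 10189/98.
Sum = Δs · [r(3.5) + r(26/7) + r(55/14) + ...].
Sum ≈ 119.72449.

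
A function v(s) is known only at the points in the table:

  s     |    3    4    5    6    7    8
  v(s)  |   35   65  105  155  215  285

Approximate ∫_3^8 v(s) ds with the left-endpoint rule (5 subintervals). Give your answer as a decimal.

575

Δs = 1.
Sum = 1·[35 + 65 + 105 + 155 + 215] = 575.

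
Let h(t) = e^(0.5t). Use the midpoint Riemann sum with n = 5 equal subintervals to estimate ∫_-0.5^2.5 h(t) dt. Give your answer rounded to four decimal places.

5.4028

Δt = (2.5 − (-0.5))/5 = 0.6.
Midpoints: -0.2, 0.4, 1, 1.6, 2.2.
h(-0.2) ≈ 0.9048, h(0.4) ≈ 1.2214, h(1) ≈ 1.6487, h(1.6) ≈ 2.2255, h(2.2) ≈ 3.0042.
Sum = Δt · [h(-0.2) + h(0.4) + h(1) + h(1.6) + h(2.2)].
Sum ≈ 5.4028.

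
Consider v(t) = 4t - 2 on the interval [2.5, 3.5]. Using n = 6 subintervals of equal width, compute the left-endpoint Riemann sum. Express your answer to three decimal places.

Δt = (3.5 − 2.5)/6 = 1/6.
Left endpoints: 2.5, 8/3, 17/6, 3, 19/6, 10/3.
v(2.5) = 8, v(8/3) = 26/3, v(17/6) = 28/3, v(3) = 10, v(19/6) = 32/3, v(10/3) = 34/3.
Sum = Δt · [v(2.5) + v(8/3) + v(17/6) + ...].
Sum ≈ 9.667.

9.667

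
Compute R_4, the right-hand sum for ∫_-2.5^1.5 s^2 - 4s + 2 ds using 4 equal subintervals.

13

Δs = (1.5 − (-2.5))/4 = 1.
Right endpoints: -1.5, -0.5, 0.5, 1.5.
f(-1.5) = 10.25, f(-0.5) = 4.25, f(0.5) = 0.25, f(1.5) = -1.75.
Sum = Δs · [f(-1.5) + f(-0.5) + f(0.5) + f(1.5)].
Sum = 13.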